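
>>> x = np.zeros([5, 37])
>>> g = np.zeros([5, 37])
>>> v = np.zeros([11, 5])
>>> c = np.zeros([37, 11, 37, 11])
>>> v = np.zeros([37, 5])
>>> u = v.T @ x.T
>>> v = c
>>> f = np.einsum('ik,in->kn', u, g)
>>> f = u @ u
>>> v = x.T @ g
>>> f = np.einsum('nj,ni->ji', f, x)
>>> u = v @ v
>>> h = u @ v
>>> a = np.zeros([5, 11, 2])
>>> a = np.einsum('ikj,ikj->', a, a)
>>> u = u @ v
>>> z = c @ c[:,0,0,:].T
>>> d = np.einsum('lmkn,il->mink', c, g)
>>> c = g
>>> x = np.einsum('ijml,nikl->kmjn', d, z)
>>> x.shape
(37, 11, 5, 37)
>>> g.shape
(5, 37)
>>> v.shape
(37, 37)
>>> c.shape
(5, 37)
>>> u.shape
(37, 37)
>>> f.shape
(5, 37)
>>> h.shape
(37, 37)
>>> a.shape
()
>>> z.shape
(37, 11, 37, 37)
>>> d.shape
(11, 5, 11, 37)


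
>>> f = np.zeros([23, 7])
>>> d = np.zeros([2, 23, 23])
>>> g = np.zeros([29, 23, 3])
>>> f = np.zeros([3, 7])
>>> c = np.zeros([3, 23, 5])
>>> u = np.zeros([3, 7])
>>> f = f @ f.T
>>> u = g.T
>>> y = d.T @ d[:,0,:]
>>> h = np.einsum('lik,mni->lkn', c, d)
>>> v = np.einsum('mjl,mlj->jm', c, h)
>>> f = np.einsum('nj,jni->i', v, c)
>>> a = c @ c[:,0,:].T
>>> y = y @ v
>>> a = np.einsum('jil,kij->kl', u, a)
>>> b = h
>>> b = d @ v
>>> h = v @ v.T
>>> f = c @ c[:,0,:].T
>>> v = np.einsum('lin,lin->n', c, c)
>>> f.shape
(3, 23, 3)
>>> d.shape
(2, 23, 23)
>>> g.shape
(29, 23, 3)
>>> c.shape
(3, 23, 5)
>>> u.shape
(3, 23, 29)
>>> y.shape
(23, 23, 3)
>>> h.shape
(23, 23)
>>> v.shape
(5,)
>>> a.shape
(3, 29)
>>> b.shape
(2, 23, 3)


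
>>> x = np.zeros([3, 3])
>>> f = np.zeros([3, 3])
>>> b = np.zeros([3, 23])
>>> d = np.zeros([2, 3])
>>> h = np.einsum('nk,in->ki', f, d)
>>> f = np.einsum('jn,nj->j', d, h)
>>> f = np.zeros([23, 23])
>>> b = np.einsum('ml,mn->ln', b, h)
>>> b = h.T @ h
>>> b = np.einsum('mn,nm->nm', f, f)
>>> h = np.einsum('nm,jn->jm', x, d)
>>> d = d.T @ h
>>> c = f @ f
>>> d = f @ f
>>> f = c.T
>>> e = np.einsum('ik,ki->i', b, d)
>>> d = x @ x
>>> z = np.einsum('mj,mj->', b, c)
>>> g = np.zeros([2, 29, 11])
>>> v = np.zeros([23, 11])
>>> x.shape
(3, 3)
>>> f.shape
(23, 23)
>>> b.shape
(23, 23)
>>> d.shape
(3, 3)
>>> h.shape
(2, 3)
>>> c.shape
(23, 23)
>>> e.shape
(23,)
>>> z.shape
()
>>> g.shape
(2, 29, 11)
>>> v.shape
(23, 11)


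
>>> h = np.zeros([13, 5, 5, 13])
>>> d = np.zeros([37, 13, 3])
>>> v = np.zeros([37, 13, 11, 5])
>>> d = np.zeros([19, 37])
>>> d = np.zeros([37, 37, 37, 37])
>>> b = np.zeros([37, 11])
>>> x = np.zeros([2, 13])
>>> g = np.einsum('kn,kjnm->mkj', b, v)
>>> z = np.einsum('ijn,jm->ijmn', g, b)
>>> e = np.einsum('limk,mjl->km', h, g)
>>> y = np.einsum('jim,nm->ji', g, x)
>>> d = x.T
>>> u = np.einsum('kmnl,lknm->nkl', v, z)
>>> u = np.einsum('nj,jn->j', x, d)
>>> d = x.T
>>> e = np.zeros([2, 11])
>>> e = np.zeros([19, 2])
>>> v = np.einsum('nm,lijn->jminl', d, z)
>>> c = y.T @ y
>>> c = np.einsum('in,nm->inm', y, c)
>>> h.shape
(13, 5, 5, 13)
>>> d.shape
(13, 2)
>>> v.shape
(11, 2, 37, 13, 5)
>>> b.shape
(37, 11)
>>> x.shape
(2, 13)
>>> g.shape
(5, 37, 13)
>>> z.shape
(5, 37, 11, 13)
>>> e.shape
(19, 2)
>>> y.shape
(5, 37)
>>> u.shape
(13,)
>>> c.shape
(5, 37, 37)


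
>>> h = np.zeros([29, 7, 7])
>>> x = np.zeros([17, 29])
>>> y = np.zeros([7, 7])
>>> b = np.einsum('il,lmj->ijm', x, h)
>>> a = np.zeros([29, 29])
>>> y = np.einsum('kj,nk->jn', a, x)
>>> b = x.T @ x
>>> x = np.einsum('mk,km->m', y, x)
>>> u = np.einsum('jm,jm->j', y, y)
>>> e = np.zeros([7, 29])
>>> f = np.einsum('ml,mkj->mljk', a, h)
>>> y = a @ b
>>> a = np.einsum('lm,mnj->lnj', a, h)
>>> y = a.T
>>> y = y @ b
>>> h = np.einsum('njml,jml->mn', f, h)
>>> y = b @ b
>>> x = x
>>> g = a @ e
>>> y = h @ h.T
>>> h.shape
(7, 29)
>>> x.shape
(29,)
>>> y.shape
(7, 7)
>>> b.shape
(29, 29)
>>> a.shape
(29, 7, 7)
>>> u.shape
(29,)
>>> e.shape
(7, 29)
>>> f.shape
(29, 29, 7, 7)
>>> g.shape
(29, 7, 29)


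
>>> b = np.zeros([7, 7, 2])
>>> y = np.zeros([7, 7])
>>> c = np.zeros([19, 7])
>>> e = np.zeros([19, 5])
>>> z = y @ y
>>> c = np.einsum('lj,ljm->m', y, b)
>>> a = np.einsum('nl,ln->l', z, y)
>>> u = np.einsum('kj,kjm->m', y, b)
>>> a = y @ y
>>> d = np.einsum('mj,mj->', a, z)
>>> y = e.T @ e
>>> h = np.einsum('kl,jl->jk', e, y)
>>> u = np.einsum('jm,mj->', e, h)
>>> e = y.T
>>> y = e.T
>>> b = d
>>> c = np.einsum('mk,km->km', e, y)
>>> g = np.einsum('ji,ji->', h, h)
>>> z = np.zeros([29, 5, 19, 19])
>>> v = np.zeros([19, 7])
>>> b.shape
()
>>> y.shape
(5, 5)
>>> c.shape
(5, 5)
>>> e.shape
(5, 5)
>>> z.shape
(29, 5, 19, 19)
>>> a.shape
(7, 7)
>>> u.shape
()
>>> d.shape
()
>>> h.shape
(5, 19)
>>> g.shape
()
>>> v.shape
(19, 7)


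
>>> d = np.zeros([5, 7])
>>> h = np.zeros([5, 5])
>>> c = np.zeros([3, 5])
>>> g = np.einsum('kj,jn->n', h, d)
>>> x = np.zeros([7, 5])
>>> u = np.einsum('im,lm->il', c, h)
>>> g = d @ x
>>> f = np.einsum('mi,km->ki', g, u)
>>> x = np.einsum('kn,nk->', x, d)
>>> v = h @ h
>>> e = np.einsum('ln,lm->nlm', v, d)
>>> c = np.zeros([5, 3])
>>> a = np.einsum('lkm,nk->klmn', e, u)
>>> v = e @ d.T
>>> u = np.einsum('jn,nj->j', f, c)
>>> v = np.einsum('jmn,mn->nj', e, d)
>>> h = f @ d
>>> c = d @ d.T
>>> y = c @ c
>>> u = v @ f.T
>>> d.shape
(5, 7)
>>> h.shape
(3, 7)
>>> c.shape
(5, 5)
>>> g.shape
(5, 5)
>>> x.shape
()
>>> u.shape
(7, 3)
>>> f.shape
(3, 5)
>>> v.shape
(7, 5)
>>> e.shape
(5, 5, 7)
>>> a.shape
(5, 5, 7, 3)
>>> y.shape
(5, 5)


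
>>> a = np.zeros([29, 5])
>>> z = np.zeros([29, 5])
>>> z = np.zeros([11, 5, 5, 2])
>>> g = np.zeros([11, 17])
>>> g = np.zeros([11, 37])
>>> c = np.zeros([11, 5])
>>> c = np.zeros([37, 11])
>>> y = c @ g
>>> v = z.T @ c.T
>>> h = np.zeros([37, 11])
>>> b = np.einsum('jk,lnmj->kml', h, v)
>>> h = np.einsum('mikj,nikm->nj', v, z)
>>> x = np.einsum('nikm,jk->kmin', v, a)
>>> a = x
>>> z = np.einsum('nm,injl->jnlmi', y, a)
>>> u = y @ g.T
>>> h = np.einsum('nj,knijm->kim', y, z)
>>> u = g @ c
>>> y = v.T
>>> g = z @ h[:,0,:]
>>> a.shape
(5, 37, 5, 2)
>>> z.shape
(5, 37, 2, 37, 5)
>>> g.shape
(5, 37, 2, 37, 5)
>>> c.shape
(37, 11)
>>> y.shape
(37, 5, 5, 2)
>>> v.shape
(2, 5, 5, 37)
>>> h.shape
(5, 2, 5)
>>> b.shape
(11, 5, 2)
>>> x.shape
(5, 37, 5, 2)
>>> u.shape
(11, 11)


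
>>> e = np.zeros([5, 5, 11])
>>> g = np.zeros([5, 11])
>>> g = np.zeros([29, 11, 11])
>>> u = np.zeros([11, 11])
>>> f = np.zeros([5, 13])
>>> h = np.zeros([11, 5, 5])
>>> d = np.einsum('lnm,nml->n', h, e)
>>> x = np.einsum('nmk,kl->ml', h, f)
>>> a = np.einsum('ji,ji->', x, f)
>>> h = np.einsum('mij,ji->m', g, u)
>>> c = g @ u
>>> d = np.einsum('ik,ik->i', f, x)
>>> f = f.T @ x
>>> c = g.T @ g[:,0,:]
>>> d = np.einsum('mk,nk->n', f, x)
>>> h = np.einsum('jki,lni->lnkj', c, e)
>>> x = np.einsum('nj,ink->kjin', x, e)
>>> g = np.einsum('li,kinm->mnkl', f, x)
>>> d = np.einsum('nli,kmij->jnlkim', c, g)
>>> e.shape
(5, 5, 11)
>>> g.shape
(5, 5, 11, 13)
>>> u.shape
(11, 11)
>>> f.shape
(13, 13)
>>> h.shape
(5, 5, 11, 11)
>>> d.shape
(13, 11, 11, 5, 11, 5)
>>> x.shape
(11, 13, 5, 5)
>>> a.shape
()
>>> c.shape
(11, 11, 11)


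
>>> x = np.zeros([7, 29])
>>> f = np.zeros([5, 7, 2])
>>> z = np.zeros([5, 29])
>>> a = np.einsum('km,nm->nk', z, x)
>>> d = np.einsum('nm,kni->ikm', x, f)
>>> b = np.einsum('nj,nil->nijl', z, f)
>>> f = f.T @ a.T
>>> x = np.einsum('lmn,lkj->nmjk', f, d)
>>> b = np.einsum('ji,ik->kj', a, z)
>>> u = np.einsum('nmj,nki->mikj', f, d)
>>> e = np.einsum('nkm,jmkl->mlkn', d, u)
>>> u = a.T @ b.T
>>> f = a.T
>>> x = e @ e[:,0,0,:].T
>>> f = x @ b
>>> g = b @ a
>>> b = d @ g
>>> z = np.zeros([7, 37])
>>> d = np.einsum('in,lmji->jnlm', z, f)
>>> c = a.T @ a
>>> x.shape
(29, 7, 5, 29)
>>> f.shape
(29, 7, 5, 7)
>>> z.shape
(7, 37)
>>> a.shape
(7, 5)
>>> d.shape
(5, 37, 29, 7)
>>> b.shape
(2, 5, 5)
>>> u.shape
(5, 29)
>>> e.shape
(29, 7, 5, 2)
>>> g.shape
(29, 5)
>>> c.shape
(5, 5)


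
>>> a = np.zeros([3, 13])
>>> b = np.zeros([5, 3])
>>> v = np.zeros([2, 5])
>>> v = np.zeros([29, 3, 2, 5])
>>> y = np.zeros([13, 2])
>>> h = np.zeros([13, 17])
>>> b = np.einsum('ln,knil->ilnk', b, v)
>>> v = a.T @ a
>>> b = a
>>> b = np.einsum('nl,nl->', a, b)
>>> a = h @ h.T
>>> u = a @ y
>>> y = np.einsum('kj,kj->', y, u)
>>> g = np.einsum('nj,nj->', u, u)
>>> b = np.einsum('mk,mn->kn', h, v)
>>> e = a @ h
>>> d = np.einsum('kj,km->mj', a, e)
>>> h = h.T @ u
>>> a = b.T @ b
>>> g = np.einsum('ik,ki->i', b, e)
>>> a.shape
(13, 13)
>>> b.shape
(17, 13)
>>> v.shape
(13, 13)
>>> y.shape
()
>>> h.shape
(17, 2)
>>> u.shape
(13, 2)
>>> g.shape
(17,)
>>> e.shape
(13, 17)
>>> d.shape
(17, 13)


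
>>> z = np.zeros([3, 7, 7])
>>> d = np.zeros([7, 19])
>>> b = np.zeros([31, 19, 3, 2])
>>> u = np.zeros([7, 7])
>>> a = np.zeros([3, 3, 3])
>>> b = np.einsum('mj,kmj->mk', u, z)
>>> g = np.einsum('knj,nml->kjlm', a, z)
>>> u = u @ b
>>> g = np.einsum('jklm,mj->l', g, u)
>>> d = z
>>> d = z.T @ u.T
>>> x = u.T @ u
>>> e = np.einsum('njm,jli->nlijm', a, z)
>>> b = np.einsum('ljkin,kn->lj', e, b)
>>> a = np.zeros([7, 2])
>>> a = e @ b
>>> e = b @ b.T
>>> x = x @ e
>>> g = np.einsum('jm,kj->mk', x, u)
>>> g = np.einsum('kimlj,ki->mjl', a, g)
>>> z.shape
(3, 7, 7)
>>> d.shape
(7, 7, 7)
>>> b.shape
(3, 7)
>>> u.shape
(7, 3)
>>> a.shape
(3, 7, 7, 3, 7)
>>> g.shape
(7, 7, 3)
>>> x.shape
(3, 3)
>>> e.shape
(3, 3)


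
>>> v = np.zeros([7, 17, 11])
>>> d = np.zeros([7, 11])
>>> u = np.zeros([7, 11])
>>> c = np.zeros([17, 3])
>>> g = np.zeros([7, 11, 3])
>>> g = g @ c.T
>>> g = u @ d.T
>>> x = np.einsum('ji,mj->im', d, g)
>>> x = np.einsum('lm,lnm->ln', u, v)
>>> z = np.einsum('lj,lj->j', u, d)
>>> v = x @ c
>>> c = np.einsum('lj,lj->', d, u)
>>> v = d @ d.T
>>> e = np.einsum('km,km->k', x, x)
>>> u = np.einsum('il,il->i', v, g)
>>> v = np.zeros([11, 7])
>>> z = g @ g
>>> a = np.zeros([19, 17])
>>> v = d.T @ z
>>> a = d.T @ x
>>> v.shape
(11, 7)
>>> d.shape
(7, 11)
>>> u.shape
(7,)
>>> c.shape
()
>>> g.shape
(7, 7)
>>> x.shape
(7, 17)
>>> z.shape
(7, 7)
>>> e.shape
(7,)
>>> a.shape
(11, 17)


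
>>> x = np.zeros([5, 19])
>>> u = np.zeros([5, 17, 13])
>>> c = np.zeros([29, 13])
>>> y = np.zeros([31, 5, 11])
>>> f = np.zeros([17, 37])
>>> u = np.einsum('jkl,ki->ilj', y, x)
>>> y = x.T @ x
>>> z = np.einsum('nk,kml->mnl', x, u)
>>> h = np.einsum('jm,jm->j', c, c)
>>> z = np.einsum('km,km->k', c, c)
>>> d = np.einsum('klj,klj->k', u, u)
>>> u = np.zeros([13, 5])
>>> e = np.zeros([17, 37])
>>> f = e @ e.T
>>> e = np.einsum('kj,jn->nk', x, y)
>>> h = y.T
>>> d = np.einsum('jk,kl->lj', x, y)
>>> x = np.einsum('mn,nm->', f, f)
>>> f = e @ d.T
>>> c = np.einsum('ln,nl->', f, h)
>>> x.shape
()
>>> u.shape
(13, 5)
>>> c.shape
()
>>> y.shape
(19, 19)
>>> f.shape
(19, 19)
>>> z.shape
(29,)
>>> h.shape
(19, 19)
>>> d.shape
(19, 5)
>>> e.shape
(19, 5)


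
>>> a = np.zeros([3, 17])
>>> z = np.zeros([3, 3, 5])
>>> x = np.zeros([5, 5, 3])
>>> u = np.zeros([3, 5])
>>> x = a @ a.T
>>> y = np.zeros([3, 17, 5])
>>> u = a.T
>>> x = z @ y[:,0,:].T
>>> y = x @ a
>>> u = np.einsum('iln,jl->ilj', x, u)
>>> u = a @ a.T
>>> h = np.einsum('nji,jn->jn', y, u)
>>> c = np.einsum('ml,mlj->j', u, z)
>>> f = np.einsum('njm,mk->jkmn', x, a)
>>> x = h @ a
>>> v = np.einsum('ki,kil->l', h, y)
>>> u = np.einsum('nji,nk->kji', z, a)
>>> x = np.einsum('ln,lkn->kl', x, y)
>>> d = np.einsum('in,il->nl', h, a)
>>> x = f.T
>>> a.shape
(3, 17)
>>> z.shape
(3, 3, 5)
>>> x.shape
(3, 3, 17, 3)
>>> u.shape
(17, 3, 5)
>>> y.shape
(3, 3, 17)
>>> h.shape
(3, 3)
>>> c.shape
(5,)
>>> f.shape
(3, 17, 3, 3)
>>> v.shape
(17,)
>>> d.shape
(3, 17)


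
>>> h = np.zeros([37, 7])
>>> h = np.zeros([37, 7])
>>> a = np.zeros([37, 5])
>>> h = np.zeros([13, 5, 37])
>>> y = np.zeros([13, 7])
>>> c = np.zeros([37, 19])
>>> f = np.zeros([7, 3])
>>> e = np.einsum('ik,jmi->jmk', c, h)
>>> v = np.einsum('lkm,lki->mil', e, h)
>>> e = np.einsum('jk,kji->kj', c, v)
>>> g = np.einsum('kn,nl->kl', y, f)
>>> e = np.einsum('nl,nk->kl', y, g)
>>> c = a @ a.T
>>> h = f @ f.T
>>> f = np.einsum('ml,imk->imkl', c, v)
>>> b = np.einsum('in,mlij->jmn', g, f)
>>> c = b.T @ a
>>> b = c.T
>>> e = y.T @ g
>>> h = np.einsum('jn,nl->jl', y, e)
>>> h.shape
(13, 3)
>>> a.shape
(37, 5)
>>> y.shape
(13, 7)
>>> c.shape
(3, 19, 5)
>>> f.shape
(19, 37, 13, 37)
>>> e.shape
(7, 3)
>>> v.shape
(19, 37, 13)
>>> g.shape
(13, 3)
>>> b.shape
(5, 19, 3)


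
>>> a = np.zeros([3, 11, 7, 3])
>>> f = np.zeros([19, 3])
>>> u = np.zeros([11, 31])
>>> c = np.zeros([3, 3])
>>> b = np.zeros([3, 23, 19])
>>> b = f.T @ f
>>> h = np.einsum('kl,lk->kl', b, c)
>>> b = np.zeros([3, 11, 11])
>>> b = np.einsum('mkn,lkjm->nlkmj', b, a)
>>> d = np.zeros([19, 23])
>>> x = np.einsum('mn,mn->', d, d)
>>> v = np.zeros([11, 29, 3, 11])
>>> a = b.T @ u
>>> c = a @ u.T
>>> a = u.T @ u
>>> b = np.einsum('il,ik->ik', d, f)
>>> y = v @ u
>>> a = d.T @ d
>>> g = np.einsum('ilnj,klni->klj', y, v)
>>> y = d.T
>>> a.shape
(23, 23)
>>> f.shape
(19, 3)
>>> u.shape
(11, 31)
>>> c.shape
(7, 3, 11, 3, 11)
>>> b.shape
(19, 3)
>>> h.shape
(3, 3)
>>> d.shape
(19, 23)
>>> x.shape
()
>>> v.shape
(11, 29, 3, 11)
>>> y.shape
(23, 19)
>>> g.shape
(11, 29, 31)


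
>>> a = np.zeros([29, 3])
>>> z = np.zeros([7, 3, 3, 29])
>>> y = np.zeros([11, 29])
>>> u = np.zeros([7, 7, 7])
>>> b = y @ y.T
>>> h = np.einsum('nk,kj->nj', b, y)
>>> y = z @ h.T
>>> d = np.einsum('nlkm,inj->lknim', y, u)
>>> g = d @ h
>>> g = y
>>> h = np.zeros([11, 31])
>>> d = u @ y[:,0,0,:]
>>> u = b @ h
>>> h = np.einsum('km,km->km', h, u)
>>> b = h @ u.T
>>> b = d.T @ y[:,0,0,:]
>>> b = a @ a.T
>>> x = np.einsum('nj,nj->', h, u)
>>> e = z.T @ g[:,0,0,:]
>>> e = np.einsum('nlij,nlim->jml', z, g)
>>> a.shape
(29, 3)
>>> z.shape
(7, 3, 3, 29)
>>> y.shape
(7, 3, 3, 11)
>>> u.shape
(11, 31)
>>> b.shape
(29, 29)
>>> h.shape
(11, 31)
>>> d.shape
(7, 7, 11)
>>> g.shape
(7, 3, 3, 11)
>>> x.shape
()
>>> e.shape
(29, 11, 3)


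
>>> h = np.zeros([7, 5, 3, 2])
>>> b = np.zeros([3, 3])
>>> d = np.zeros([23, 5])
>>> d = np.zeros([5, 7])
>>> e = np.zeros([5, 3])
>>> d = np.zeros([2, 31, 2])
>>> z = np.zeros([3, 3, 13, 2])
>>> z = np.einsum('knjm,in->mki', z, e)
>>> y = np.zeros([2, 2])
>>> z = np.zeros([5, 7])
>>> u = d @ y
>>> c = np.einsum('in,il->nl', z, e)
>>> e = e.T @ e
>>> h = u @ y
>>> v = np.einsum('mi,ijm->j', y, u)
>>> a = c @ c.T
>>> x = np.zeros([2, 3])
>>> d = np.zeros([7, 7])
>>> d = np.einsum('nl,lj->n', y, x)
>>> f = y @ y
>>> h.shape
(2, 31, 2)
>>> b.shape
(3, 3)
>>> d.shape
(2,)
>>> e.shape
(3, 3)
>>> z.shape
(5, 7)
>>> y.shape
(2, 2)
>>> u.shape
(2, 31, 2)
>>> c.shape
(7, 3)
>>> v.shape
(31,)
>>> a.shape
(7, 7)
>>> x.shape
(2, 3)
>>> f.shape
(2, 2)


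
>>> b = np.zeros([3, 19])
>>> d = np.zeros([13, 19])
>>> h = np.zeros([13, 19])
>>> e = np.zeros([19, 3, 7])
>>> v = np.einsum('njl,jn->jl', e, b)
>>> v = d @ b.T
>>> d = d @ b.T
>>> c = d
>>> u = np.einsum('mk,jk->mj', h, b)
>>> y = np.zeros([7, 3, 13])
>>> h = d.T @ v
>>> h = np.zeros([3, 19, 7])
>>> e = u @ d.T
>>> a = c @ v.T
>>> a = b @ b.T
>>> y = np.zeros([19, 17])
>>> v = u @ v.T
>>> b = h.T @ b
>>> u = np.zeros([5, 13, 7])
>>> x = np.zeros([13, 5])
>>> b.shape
(7, 19, 19)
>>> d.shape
(13, 3)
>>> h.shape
(3, 19, 7)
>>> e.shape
(13, 13)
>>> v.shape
(13, 13)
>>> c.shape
(13, 3)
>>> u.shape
(5, 13, 7)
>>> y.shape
(19, 17)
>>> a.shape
(3, 3)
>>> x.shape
(13, 5)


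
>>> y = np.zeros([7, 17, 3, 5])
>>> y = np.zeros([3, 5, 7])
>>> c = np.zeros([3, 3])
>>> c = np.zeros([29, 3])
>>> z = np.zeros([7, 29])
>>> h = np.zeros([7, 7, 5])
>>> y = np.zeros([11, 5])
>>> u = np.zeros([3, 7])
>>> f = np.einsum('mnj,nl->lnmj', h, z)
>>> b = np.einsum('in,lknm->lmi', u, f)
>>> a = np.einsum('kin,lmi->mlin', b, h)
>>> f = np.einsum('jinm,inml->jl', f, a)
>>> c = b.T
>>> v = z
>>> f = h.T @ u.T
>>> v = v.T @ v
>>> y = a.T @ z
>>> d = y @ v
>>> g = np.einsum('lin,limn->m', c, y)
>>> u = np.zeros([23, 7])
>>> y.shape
(3, 5, 7, 29)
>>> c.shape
(3, 5, 29)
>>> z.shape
(7, 29)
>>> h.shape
(7, 7, 5)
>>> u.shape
(23, 7)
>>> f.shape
(5, 7, 3)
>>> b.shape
(29, 5, 3)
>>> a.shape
(7, 7, 5, 3)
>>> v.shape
(29, 29)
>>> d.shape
(3, 5, 7, 29)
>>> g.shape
(7,)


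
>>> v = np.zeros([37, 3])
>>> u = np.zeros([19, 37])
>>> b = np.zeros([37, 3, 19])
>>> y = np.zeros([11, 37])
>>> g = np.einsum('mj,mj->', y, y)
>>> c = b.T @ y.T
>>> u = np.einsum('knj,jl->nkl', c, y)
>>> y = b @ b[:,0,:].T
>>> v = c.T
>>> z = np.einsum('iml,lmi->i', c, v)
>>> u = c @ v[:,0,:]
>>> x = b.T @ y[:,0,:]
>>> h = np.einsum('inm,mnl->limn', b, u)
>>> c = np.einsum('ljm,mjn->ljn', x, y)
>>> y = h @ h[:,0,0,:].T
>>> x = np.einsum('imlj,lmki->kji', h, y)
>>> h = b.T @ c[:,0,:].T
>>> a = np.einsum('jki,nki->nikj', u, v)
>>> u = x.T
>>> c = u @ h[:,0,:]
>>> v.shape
(11, 3, 19)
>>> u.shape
(19, 3, 19)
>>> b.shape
(37, 3, 19)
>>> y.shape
(19, 37, 19, 19)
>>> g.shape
()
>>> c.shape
(19, 3, 19)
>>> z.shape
(19,)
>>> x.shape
(19, 3, 19)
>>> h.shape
(19, 3, 19)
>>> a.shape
(11, 19, 3, 19)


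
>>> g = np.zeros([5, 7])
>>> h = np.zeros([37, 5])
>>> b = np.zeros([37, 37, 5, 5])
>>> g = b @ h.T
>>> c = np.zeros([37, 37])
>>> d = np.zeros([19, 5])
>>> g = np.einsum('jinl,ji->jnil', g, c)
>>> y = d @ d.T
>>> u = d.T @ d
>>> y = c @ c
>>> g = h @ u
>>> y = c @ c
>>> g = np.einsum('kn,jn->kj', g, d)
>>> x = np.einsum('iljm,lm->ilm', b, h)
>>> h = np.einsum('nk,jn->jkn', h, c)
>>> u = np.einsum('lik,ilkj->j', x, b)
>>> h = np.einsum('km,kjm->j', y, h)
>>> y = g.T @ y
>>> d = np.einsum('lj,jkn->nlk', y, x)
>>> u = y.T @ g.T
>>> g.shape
(37, 19)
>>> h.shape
(5,)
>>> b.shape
(37, 37, 5, 5)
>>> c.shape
(37, 37)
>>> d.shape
(5, 19, 37)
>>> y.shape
(19, 37)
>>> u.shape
(37, 37)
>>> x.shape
(37, 37, 5)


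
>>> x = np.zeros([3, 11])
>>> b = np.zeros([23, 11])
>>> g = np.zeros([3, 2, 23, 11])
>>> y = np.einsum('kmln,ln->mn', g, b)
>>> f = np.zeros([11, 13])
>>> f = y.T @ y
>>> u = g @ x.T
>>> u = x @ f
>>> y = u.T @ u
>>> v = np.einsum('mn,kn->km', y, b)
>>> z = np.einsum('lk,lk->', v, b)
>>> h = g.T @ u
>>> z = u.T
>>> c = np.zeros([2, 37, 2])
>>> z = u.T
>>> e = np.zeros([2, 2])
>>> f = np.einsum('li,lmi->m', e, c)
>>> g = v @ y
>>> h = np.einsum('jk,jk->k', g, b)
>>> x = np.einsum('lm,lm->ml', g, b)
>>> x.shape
(11, 23)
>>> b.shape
(23, 11)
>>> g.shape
(23, 11)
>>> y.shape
(11, 11)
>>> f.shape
(37,)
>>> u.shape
(3, 11)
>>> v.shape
(23, 11)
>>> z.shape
(11, 3)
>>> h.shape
(11,)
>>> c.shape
(2, 37, 2)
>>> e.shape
(2, 2)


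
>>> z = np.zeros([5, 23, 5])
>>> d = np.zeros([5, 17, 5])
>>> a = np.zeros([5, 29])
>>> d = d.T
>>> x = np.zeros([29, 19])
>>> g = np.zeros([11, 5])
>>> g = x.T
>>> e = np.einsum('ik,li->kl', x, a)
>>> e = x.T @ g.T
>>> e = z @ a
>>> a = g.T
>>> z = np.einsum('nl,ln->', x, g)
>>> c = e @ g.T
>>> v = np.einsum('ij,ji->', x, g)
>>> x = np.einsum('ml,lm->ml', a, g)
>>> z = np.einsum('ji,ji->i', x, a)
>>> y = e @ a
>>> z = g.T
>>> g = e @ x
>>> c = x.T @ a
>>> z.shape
(29, 19)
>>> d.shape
(5, 17, 5)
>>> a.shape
(29, 19)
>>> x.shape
(29, 19)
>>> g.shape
(5, 23, 19)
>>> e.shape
(5, 23, 29)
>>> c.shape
(19, 19)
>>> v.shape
()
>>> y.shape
(5, 23, 19)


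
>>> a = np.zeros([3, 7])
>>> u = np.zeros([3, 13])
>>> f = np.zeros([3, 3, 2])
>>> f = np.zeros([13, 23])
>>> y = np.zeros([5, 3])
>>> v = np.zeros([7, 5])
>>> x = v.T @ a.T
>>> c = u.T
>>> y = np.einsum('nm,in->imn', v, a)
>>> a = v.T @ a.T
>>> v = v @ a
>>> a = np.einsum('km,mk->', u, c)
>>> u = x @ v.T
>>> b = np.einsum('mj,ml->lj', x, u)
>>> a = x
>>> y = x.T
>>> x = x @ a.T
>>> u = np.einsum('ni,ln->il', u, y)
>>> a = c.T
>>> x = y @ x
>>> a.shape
(3, 13)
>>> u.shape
(7, 3)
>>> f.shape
(13, 23)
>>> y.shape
(3, 5)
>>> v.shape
(7, 3)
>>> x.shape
(3, 5)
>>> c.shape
(13, 3)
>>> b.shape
(7, 3)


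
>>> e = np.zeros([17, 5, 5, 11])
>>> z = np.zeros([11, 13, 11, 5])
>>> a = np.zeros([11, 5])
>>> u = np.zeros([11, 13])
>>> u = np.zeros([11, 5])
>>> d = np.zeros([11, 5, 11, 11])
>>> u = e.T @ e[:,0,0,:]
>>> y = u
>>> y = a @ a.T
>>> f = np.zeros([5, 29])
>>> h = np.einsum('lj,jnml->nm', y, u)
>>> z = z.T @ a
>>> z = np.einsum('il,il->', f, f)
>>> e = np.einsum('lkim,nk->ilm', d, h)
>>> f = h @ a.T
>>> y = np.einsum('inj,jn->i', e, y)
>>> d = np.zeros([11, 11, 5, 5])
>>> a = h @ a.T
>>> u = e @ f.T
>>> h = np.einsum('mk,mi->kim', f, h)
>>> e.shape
(11, 11, 11)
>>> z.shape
()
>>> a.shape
(5, 11)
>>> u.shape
(11, 11, 5)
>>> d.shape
(11, 11, 5, 5)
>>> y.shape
(11,)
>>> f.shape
(5, 11)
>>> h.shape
(11, 5, 5)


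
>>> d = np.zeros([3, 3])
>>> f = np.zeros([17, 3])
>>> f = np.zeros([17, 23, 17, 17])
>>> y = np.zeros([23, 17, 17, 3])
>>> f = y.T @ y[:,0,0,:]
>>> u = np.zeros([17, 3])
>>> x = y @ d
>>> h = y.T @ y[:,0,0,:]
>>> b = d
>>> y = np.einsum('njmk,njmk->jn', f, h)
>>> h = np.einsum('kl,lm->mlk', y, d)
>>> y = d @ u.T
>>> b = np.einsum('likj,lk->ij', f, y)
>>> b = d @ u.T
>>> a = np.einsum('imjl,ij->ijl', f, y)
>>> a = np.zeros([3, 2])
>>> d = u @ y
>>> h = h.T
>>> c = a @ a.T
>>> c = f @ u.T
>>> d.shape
(17, 17)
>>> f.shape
(3, 17, 17, 3)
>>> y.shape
(3, 17)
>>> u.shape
(17, 3)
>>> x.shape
(23, 17, 17, 3)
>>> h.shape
(17, 3, 3)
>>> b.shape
(3, 17)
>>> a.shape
(3, 2)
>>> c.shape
(3, 17, 17, 17)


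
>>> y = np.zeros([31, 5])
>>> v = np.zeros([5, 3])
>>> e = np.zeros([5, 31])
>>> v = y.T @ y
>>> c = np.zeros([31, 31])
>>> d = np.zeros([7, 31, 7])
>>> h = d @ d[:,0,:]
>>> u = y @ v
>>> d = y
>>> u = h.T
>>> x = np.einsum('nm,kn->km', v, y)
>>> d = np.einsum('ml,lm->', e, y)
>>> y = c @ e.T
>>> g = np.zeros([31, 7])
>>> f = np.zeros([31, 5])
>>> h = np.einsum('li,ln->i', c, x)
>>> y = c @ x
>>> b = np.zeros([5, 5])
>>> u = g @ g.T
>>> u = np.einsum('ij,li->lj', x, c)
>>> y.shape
(31, 5)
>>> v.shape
(5, 5)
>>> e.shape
(5, 31)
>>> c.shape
(31, 31)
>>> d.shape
()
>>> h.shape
(31,)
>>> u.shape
(31, 5)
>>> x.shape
(31, 5)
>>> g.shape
(31, 7)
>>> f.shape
(31, 5)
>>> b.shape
(5, 5)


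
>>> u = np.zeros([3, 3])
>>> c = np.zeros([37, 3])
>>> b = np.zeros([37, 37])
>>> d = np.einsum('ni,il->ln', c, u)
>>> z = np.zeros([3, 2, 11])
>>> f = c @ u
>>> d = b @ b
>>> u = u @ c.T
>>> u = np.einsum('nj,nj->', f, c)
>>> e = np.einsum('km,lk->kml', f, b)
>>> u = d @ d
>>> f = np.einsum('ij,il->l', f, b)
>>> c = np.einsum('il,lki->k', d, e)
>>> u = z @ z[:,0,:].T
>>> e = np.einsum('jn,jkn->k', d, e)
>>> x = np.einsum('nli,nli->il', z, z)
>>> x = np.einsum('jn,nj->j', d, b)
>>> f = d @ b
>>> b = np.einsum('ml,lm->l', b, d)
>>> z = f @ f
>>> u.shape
(3, 2, 3)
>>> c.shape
(3,)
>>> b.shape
(37,)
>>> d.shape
(37, 37)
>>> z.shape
(37, 37)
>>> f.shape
(37, 37)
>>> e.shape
(3,)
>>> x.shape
(37,)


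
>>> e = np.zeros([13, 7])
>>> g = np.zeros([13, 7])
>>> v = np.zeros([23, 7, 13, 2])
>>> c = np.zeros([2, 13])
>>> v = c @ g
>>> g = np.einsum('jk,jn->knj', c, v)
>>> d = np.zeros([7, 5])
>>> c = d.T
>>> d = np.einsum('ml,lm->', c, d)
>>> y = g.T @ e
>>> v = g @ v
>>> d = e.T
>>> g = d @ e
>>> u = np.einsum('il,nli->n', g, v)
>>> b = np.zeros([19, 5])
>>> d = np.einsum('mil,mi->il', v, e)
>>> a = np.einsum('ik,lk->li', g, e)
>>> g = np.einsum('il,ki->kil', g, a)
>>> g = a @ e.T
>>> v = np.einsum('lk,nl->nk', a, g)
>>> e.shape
(13, 7)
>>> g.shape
(13, 13)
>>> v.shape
(13, 7)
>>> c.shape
(5, 7)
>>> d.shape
(7, 7)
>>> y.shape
(2, 7, 7)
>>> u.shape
(13,)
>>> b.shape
(19, 5)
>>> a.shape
(13, 7)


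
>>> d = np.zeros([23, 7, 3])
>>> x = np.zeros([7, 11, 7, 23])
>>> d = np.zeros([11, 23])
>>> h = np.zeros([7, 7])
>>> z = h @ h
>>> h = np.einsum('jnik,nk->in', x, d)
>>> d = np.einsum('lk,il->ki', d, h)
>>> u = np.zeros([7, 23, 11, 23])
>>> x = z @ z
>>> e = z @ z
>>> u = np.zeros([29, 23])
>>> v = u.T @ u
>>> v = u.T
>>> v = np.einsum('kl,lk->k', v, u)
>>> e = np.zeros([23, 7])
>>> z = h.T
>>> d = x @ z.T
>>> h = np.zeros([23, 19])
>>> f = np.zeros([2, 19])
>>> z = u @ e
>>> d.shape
(7, 11)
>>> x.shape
(7, 7)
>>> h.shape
(23, 19)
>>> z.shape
(29, 7)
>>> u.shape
(29, 23)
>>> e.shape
(23, 7)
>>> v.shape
(23,)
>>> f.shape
(2, 19)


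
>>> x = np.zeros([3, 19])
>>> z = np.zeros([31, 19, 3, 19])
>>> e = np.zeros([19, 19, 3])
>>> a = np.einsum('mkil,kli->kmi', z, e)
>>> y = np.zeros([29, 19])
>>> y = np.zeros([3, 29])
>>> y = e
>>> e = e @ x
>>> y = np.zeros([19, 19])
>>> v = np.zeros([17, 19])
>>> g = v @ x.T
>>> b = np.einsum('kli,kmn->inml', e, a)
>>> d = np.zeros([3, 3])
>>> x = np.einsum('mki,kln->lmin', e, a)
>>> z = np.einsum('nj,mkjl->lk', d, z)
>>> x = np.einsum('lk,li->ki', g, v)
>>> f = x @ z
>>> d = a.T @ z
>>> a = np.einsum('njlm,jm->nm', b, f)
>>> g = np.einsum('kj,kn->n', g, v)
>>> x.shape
(3, 19)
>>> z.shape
(19, 19)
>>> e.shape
(19, 19, 19)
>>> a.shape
(19, 19)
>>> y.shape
(19, 19)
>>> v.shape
(17, 19)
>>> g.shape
(19,)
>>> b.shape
(19, 3, 31, 19)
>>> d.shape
(3, 31, 19)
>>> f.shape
(3, 19)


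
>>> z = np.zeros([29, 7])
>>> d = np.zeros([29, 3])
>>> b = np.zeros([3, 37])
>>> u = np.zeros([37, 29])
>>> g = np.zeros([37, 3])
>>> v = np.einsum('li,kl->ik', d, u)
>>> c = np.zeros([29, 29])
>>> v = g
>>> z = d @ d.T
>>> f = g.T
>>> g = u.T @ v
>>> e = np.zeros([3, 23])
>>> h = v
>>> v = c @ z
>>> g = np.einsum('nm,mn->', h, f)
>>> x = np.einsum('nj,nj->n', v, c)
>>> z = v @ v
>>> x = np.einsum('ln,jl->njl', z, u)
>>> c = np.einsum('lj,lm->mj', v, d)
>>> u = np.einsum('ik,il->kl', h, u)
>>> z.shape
(29, 29)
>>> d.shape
(29, 3)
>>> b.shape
(3, 37)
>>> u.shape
(3, 29)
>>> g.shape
()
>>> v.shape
(29, 29)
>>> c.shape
(3, 29)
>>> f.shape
(3, 37)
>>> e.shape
(3, 23)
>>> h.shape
(37, 3)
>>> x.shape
(29, 37, 29)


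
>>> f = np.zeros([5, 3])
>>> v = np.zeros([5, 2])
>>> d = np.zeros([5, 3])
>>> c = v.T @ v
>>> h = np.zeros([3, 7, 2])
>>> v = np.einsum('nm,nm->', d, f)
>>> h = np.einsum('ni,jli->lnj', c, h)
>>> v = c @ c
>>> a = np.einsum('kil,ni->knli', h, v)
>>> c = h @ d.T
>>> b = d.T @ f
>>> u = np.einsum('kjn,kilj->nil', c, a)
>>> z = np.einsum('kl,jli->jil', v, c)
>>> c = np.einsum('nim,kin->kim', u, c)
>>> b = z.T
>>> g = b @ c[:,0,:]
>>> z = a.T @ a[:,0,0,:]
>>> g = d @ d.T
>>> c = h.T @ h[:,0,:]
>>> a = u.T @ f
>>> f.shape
(5, 3)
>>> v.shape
(2, 2)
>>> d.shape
(5, 3)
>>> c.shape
(3, 2, 3)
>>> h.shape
(7, 2, 3)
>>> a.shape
(3, 2, 3)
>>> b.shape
(2, 5, 7)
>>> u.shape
(5, 2, 3)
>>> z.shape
(2, 3, 2, 2)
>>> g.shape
(5, 5)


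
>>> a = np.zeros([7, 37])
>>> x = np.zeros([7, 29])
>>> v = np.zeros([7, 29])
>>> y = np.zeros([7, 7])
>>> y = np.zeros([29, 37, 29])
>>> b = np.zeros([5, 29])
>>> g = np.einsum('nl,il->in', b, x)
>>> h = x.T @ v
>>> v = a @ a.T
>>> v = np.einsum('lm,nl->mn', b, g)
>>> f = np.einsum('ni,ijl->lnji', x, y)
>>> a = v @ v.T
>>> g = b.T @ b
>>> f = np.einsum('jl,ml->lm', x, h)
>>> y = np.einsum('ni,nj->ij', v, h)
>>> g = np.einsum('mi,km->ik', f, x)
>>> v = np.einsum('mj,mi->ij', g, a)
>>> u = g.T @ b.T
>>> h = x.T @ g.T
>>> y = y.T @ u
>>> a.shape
(29, 29)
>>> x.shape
(7, 29)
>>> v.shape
(29, 7)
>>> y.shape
(29, 5)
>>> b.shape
(5, 29)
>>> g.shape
(29, 7)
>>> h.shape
(29, 29)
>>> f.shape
(29, 29)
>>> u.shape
(7, 5)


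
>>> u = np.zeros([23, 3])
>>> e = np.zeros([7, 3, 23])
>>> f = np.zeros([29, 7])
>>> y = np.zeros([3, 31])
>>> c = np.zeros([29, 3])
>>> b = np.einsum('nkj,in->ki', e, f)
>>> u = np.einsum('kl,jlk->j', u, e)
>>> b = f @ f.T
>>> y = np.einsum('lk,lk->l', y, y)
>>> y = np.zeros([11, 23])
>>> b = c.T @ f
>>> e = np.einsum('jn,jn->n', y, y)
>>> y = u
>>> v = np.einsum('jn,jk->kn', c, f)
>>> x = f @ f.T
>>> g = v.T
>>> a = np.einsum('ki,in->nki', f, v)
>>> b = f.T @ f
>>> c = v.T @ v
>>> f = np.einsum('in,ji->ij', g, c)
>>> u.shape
(7,)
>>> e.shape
(23,)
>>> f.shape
(3, 3)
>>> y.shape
(7,)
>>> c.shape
(3, 3)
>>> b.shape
(7, 7)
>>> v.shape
(7, 3)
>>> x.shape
(29, 29)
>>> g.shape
(3, 7)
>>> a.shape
(3, 29, 7)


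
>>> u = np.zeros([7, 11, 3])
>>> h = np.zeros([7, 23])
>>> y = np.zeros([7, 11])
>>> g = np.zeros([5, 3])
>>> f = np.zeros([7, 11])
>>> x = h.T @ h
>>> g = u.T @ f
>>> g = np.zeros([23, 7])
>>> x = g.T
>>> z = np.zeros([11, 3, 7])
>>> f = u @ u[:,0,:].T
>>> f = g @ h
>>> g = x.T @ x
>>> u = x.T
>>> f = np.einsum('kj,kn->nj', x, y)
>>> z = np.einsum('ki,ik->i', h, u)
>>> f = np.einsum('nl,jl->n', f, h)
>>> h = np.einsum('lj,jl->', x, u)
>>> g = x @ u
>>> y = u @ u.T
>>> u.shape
(23, 7)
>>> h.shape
()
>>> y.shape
(23, 23)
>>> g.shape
(7, 7)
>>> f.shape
(11,)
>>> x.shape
(7, 23)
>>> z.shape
(23,)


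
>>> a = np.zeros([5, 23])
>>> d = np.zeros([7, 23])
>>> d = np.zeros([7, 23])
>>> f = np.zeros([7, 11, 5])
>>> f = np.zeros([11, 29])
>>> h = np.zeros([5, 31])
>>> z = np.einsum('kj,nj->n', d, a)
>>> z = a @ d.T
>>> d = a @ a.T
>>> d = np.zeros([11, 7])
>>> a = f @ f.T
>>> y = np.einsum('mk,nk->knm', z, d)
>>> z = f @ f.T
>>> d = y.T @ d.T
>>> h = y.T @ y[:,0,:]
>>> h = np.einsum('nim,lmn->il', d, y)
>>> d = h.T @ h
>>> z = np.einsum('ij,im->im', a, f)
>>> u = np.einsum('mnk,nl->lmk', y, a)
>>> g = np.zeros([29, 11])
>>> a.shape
(11, 11)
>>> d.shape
(7, 7)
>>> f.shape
(11, 29)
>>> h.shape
(11, 7)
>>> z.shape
(11, 29)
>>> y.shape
(7, 11, 5)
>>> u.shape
(11, 7, 5)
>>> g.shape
(29, 11)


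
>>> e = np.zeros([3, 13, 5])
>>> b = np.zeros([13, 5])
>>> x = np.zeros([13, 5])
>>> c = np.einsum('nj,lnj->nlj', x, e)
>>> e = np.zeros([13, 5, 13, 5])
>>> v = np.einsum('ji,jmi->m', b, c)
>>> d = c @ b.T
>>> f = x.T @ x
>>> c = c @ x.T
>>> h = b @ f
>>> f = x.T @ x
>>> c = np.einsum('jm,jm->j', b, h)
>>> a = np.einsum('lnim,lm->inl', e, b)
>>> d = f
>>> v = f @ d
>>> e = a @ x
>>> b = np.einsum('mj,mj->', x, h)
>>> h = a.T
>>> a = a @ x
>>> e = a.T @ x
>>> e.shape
(5, 5, 5)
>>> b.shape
()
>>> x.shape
(13, 5)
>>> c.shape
(13,)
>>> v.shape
(5, 5)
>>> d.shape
(5, 5)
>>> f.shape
(5, 5)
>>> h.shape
(13, 5, 13)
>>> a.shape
(13, 5, 5)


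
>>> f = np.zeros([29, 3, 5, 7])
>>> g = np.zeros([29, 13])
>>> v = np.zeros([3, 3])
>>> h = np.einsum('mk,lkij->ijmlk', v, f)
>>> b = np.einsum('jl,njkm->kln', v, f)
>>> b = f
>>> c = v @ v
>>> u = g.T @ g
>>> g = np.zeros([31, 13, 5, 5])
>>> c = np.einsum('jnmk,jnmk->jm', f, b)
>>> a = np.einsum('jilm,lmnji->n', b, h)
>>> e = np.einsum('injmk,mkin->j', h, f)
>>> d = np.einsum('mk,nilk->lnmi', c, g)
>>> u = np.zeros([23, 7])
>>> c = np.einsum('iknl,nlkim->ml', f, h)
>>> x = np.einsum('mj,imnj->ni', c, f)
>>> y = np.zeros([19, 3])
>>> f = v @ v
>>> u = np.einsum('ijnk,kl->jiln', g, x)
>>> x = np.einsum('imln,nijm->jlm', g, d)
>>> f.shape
(3, 3)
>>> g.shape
(31, 13, 5, 5)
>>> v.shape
(3, 3)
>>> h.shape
(5, 7, 3, 29, 3)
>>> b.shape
(29, 3, 5, 7)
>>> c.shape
(3, 7)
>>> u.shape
(13, 31, 29, 5)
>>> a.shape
(3,)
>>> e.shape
(3,)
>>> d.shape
(5, 31, 29, 13)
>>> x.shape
(29, 5, 13)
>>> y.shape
(19, 3)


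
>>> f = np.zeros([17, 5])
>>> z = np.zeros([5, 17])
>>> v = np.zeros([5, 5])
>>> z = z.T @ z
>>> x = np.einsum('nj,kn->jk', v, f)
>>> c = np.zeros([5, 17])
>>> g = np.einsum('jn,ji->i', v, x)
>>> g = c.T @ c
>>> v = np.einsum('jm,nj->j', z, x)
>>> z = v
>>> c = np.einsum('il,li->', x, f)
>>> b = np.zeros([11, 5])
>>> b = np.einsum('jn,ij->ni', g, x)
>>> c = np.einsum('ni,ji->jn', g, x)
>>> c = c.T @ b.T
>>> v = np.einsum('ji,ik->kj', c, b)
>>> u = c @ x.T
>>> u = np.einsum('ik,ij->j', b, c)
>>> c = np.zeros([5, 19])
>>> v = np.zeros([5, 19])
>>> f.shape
(17, 5)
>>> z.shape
(17,)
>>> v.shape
(5, 19)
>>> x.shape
(5, 17)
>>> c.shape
(5, 19)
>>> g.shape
(17, 17)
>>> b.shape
(17, 5)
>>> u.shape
(17,)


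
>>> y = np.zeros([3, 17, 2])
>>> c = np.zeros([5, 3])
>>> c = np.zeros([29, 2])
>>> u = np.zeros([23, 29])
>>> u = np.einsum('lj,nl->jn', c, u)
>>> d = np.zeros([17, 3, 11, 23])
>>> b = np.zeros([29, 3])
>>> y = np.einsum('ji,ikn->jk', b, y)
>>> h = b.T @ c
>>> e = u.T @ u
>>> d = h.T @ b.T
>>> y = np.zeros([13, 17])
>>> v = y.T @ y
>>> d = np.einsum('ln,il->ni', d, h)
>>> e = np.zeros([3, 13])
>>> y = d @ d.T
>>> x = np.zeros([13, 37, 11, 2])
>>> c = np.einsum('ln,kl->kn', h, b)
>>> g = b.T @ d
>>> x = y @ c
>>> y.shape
(29, 29)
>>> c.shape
(29, 2)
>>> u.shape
(2, 23)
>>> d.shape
(29, 3)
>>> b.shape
(29, 3)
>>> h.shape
(3, 2)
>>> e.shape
(3, 13)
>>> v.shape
(17, 17)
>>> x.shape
(29, 2)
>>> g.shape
(3, 3)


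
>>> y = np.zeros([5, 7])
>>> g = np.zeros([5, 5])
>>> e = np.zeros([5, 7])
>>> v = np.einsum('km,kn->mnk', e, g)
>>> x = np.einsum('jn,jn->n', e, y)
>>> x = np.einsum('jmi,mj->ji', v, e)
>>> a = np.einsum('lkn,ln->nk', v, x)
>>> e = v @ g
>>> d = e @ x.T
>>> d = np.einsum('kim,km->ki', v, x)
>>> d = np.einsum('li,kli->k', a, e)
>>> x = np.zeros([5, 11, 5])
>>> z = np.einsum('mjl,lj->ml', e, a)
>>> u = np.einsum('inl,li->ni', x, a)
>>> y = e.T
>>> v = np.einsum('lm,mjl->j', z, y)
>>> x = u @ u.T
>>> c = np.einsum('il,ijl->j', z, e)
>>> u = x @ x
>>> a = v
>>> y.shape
(5, 5, 7)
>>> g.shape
(5, 5)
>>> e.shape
(7, 5, 5)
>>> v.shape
(5,)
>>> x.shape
(11, 11)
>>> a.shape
(5,)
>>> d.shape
(7,)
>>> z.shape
(7, 5)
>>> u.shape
(11, 11)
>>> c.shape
(5,)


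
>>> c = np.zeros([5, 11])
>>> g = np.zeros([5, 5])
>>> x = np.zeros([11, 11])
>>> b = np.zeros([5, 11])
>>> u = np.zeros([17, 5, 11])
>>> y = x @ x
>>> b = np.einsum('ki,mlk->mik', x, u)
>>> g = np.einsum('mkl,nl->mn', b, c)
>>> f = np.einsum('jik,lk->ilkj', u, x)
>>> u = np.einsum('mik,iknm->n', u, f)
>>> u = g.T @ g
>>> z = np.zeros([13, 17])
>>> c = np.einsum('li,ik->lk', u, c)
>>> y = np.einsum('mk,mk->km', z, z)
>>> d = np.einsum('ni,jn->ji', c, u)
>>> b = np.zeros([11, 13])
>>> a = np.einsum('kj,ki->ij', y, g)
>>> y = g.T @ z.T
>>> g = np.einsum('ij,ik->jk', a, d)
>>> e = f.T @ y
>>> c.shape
(5, 11)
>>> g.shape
(13, 11)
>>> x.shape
(11, 11)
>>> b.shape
(11, 13)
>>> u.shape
(5, 5)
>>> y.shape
(5, 13)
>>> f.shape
(5, 11, 11, 17)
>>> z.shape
(13, 17)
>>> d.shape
(5, 11)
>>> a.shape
(5, 13)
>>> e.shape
(17, 11, 11, 13)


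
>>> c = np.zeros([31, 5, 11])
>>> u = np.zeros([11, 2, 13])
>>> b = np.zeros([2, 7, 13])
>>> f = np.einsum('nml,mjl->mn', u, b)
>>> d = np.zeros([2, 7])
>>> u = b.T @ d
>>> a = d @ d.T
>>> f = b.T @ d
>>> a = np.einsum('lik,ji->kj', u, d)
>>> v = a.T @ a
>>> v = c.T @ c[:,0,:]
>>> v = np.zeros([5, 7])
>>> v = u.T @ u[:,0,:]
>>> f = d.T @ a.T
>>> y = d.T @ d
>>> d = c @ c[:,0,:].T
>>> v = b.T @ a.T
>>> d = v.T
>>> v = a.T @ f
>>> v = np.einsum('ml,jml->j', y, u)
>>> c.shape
(31, 5, 11)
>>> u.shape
(13, 7, 7)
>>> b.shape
(2, 7, 13)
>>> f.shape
(7, 7)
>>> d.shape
(7, 7, 13)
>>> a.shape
(7, 2)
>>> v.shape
(13,)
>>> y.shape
(7, 7)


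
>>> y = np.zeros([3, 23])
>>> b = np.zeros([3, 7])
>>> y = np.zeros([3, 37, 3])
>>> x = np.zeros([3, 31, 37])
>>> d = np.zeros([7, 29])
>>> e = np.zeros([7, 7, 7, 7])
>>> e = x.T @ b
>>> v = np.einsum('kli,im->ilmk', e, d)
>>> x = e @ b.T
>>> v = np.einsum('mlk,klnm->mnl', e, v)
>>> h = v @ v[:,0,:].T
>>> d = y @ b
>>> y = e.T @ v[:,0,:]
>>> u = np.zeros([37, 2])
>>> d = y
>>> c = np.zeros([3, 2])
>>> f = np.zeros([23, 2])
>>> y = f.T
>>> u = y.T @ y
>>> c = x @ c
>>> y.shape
(2, 23)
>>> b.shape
(3, 7)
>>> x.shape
(37, 31, 3)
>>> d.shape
(7, 31, 31)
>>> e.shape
(37, 31, 7)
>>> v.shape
(37, 29, 31)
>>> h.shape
(37, 29, 37)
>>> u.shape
(23, 23)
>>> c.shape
(37, 31, 2)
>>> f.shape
(23, 2)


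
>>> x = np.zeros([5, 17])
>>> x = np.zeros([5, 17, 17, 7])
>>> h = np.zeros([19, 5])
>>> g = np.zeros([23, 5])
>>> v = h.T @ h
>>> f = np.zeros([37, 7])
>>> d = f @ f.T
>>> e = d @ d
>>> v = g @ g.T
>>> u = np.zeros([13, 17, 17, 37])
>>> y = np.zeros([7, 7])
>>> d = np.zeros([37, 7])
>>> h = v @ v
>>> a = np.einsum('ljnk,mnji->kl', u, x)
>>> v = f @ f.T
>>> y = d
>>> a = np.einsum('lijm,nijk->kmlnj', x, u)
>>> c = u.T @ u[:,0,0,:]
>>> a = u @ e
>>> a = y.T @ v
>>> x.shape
(5, 17, 17, 7)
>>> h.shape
(23, 23)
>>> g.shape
(23, 5)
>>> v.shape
(37, 37)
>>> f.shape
(37, 7)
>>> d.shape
(37, 7)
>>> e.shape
(37, 37)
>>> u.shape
(13, 17, 17, 37)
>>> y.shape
(37, 7)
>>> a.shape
(7, 37)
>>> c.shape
(37, 17, 17, 37)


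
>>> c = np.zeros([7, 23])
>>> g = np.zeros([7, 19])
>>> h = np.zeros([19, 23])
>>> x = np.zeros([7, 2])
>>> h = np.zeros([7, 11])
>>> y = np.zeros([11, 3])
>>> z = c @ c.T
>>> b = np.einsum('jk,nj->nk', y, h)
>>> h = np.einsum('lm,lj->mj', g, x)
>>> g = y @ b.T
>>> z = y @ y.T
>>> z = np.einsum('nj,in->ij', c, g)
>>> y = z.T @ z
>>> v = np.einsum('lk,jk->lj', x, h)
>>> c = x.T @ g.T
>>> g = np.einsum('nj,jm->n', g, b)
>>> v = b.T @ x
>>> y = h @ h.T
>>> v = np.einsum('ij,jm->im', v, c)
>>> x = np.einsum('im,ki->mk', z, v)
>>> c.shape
(2, 11)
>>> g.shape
(11,)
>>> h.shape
(19, 2)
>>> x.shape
(23, 3)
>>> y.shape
(19, 19)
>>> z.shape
(11, 23)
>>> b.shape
(7, 3)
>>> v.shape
(3, 11)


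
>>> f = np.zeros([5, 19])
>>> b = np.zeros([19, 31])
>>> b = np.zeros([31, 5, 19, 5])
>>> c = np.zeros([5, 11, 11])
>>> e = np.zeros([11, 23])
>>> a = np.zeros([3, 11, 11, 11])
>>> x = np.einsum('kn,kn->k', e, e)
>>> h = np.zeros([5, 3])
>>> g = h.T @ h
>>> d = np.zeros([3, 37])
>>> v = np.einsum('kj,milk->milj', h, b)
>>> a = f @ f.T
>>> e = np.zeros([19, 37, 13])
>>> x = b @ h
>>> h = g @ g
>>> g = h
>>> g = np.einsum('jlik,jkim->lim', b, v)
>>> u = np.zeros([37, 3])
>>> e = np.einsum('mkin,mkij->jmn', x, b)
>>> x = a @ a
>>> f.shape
(5, 19)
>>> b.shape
(31, 5, 19, 5)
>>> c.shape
(5, 11, 11)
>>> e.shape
(5, 31, 3)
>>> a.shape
(5, 5)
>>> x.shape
(5, 5)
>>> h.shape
(3, 3)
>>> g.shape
(5, 19, 3)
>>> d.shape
(3, 37)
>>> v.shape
(31, 5, 19, 3)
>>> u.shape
(37, 3)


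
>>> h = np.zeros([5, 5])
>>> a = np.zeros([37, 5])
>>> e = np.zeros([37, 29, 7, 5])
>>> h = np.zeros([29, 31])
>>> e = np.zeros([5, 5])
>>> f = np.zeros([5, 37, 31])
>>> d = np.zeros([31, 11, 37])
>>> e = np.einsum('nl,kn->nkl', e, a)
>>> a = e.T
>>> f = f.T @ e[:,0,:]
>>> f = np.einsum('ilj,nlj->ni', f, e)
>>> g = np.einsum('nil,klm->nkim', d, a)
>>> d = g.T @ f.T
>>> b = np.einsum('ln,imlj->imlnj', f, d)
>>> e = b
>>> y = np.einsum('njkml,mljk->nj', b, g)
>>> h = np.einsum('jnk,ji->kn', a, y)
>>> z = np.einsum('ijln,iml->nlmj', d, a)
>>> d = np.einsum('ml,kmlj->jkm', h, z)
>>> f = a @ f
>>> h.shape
(5, 37)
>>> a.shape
(5, 37, 5)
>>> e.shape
(5, 11, 5, 31, 5)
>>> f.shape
(5, 37, 31)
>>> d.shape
(11, 5, 5)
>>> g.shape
(31, 5, 11, 5)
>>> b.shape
(5, 11, 5, 31, 5)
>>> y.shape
(5, 11)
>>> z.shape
(5, 5, 37, 11)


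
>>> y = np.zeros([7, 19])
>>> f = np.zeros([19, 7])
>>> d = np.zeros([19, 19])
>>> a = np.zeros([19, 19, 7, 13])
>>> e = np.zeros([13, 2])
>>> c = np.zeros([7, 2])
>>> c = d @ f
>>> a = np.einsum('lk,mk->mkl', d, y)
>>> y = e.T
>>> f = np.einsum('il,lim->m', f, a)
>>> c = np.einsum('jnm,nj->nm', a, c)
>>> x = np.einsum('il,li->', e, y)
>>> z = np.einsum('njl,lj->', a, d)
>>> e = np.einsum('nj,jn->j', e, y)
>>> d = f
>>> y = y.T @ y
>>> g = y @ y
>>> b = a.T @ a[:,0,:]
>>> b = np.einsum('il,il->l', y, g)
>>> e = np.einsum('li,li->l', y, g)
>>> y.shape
(13, 13)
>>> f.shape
(19,)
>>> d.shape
(19,)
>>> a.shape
(7, 19, 19)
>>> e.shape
(13,)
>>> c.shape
(19, 19)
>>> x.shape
()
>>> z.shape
()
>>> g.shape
(13, 13)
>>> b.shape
(13,)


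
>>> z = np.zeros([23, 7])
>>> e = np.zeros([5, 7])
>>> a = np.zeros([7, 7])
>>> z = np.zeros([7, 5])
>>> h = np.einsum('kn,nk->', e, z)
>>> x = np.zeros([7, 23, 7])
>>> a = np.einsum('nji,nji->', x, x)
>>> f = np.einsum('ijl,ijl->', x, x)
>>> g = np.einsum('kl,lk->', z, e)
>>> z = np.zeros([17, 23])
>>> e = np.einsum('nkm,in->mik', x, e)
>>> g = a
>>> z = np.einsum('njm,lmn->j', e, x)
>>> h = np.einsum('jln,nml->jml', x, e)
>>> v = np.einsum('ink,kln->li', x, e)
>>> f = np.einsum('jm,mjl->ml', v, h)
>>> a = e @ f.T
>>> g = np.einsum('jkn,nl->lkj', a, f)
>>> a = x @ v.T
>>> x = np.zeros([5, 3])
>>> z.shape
(5,)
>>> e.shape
(7, 5, 23)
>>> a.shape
(7, 23, 5)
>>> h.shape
(7, 5, 23)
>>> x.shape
(5, 3)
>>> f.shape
(7, 23)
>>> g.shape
(23, 5, 7)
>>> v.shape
(5, 7)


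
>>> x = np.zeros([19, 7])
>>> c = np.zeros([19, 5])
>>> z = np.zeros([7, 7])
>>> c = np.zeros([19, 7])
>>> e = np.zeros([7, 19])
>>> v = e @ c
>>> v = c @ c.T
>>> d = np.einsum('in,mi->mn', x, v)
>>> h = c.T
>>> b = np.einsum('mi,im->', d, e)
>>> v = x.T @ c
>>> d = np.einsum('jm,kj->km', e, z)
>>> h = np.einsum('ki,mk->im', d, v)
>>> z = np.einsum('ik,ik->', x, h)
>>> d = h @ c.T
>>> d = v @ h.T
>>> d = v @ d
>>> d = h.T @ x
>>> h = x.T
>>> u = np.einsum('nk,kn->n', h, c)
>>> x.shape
(19, 7)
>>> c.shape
(19, 7)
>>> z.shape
()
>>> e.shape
(7, 19)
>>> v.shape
(7, 7)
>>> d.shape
(7, 7)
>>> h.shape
(7, 19)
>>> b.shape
()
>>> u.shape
(7,)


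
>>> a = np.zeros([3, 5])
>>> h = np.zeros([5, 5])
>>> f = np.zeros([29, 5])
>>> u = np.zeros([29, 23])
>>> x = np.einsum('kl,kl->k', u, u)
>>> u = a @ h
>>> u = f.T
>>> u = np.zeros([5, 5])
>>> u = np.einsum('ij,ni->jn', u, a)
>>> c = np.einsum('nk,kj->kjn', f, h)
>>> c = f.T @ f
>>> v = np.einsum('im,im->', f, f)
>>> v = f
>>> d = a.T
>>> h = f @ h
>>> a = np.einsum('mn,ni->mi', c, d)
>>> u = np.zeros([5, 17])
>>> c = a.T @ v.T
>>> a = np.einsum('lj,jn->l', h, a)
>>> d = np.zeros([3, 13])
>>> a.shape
(29,)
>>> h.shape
(29, 5)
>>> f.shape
(29, 5)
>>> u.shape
(5, 17)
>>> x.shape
(29,)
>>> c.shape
(3, 29)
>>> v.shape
(29, 5)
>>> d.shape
(3, 13)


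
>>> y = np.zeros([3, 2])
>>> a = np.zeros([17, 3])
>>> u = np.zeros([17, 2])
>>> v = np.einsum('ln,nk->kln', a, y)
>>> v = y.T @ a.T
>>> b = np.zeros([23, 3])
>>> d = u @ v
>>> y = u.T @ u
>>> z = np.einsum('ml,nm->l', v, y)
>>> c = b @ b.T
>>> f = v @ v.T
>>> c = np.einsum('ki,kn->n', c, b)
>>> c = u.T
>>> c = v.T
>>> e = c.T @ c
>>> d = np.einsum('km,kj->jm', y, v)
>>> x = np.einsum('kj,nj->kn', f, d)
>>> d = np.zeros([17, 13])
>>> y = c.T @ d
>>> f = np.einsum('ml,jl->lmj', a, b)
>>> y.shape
(2, 13)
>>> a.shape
(17, 3)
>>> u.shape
(17, 2)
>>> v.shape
(2, 17)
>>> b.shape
(23, 3)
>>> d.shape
(17, 13)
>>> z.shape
(17,)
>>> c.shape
(17, 2)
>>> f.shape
(3, 17, 23)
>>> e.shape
(2, 2)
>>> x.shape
(2, 17)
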